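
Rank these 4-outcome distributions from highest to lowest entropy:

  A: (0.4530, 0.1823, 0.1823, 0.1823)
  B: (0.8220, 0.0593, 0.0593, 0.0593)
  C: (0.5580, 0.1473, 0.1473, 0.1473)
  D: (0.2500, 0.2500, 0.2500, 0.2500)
D > A > C > B

Key insight: Entropy is maximized by uniform distributions and minimized by concentrated distributions.

Entropies:
  H(A) = 1.8606 bits
  H(B) = 0.9578 bits
  H(C) = 1.6908 bits
  H(D) = 2.0000 bits

Ranking: D > A > C > B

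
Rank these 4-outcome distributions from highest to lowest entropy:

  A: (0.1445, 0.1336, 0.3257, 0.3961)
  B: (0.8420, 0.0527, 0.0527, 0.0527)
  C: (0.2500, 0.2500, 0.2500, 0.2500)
C > A > B

Key insight: Entropy is maximized by uniform distributions and minimized by concentrated distributions.

- Uniform distributions have maximum entropy log₂(4) = 2.0000 bits
- The more "peaked" or concentrated a distribution, the lower its entropy

Entropies:
  H(A) = 1.8476 bits
  H(B) = 0.8799 bits
  H(C) = 2.0000 bits

Ranking: C > A > B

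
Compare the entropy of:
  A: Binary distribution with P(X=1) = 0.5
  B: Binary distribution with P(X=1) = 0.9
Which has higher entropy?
A

For binary distributions, entropy is maximized at p=0.5 and decreases as p moves toward 0 or 1.

H(A) = H(0.5) = 1.0000 bits
H(B) = H(0.9) = 0.4690 bits

Distribution A (p=0.5) is closer to uniform (p=0.5), so it has higher entropy.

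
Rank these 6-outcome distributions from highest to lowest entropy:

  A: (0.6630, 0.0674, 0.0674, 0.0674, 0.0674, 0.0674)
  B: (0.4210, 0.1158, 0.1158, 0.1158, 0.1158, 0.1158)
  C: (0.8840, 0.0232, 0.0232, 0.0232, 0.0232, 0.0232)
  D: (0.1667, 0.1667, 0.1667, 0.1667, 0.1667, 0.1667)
D > B > A > C

Key insight: Entropy is maximized by uniform distributions and minimized by concentrated distributions.

Entropies:
  H(A) = 1.7044 bits
  H(B) = 2.3263 bits
  H(C) = 0.7871 bits
  H(D) = 2.5850 bits

Ranking: D > B > A > C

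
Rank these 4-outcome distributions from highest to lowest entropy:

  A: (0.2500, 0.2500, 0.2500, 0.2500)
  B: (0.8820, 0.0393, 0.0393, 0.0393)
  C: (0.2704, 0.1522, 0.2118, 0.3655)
A > C > B

Key insight: Entropy is maximized by uniform distributions and minimized by concentrated distributions.

- Uniform distributions have maximum entropy log₂(4) = 2.0000 bits
- The more "peaked" or concentrated a distribution, the lower its entropy

Entropies:
  H(A) = 2.0000 bits
  H(B) = 0.7106 bits
  H(C) = 1.9287 bits

Ranking: A > C > B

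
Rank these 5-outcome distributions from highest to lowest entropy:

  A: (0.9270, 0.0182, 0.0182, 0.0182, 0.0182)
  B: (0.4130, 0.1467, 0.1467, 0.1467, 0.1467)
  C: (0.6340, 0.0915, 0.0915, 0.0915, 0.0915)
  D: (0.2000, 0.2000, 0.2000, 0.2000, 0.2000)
D > B > C > A

Key insight: Entropy is maximized by uniform distributions and minimized by concentrated distributions.

Entropies:
  H(A) = 0.5230 bits
  H(B) = 2.1520 bits
  H(C) = 1.6796 bits
  H(D) = 2.3219 bits

Ranking: D > B > C > A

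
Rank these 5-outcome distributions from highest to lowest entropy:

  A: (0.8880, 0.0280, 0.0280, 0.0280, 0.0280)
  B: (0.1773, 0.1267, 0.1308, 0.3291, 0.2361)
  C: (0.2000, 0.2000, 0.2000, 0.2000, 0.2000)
C > B > A

Key insight: Entropy is maximized by uniform distributions and minimized by concentrated distributions.

- Uniform distributions have maximum entropy log₂(5) = 2.3219 bits
- The more "peaked" or concentrated a distribution, the lower its entropy

Entropies:
  H(A) = 0.7299 bits
  H(B) = 2.2233 bits
  H(C) = 2.3219 bits

Ranking: C > B > A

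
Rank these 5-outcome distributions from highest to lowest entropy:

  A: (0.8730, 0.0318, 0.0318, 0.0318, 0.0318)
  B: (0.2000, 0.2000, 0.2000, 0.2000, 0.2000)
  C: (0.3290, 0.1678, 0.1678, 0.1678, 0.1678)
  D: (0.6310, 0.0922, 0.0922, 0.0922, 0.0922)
B > C > D > A

Key insight: Entropy is maximized by uniform distributions and minimized by concentrated distributions.

Entropies:
  H(A) = 0.8032 bits
  H(B) = 2.3219 bits
  H(C) = 2.2559 bits
  H(D) = 1.6879 bits

Ranking: B > C > D > A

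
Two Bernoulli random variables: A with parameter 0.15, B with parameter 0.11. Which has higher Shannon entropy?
A

For binary distributions, entropy is maximized at p=0.5 and decreases as p moves toward 0 or 1.

H(A) = H(0.15) = 0.6098 bits
H(B) = H(0.11) = 0.4999 bits

Distribution A (p=0.15) is closer to uniform (p=0.5), so it has higher entropy.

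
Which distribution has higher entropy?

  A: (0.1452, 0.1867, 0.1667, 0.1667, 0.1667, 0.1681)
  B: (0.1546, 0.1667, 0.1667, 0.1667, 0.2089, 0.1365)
A

Both distributions are close to uniform, making this a harder comparison.

H(A) = 2.5812 bits
H(B) = 2.5730 bits

The distribution closer to uniform has higher entropy.
Answer: A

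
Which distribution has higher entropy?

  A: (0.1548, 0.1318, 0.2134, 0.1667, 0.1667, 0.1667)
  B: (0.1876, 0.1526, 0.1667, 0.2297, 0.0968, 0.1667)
A

Both distributions are close to uniform, making this a harder comparison.

H(A) = 2.5700 bits
H(B) = 2.5420 bits

The distribution closer to uniform has higher entropy.
Answer: A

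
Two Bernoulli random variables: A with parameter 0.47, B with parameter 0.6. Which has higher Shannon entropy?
A

For binary distributions, entropy is maximized at p=0.5 and decreases as p moves toward 0 or 1.

H(A) = H(0.47) = 0.9974 bits
H(B) = H(0.6) = 0.9710 bits

Distribution A (p=0.47) is closer to uniform (p=0.5), so it has higher entropy.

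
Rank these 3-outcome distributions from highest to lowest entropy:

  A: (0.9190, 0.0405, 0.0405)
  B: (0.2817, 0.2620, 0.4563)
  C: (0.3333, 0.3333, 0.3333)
C > B > A

Key insight: Entropy is maximized by uniform distributions and minimized by concentrated distributions.

- Uniform distributions have maximum entropy log₂(3) = 1.5850 bits
- The more "peaked" or concentrated a distribution, the lower its entropy

Entropies:
  H(A) = 0.4867 bits
  H(B) = 1.5377 bits
  H(C) = 1.5850 bits

Ranking: C > B > A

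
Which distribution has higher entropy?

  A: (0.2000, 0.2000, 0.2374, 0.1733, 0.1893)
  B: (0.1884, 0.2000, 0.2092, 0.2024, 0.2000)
B

Both distributions are close to uniform, making this a harder comparison.

H(A) = 2.3140 bits
H(B) = 2.3211 bits

The distribution closer to uniform has higher entropy.
Answer: B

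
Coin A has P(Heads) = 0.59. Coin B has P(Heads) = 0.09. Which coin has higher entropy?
A

For binary distributions, entropy is maximized at p=0.5 and decreases as p moves toward 0 or 1.

H(A) = H(0.59) = 0.9765 bits
H(B) = H(0.09) = 0.4365 bits

Distribution A (p=0.59) is closer to uniform (p=0.5), so it has higher entropy.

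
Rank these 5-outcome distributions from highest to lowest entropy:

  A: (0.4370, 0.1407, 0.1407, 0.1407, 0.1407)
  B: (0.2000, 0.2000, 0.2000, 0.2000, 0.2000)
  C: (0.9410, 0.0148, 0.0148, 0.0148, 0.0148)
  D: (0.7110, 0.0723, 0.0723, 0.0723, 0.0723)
B > A > D > C

Key insight: Entropy is maximized by uniform distributions and minimized by concentrated distributions.

Entropies:
  H(A) = 2.1145 bits
  H(B) = 2.3219 bits
  H(C) = 0.4415 bits
  H(D) = 1.4454 bits

Ranking: B > A > D > C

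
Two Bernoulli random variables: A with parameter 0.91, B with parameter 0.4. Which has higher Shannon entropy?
B

For binary distributions, entropy is maximized at p=0.5 and decreases as p moves toward 0 or 1.

H(A) = H(0.91) = 0.4365 bits
H(B) = H(0.4) = 0.9710 bits

Distribution B (p=0.4) is closer to uniform (p=0.5), so it has higher entropy.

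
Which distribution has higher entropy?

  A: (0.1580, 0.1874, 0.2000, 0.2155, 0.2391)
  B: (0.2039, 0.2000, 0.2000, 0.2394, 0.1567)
B

Both distributions are close to uniform, making this a harder comparison.

H(A) = 2.3085 bits
H(B) = 2.3093 bits

The distribution closer to uniform has higher entropy.
Answer: B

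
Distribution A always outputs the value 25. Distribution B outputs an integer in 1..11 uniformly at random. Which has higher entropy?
B

A is deterministic, so H(A) = 0. B is uniform over 11 outcomes, so H(B) = log₂(11) = 3.459 bits. Any distribution with genuine randomness has higher entropy than a deterministic one.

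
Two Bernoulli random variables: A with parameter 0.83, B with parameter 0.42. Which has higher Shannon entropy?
B

For binary distributions, entropy is maximized at p=0.5 and decreases as p moves toward 0 or 1.

H(A) = H(0.83) = 0.6577 bits
H(B) = H(0.42) = 0.9815 bits

Distribution B (p=0.42) is closer to uniform (p=0.5), so it has higher entropy.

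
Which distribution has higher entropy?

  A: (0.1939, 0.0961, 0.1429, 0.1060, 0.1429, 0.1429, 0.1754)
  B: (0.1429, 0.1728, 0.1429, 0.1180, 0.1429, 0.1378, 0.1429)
B

Both distributions are close to uniform, making this a harder comparison.

H(A) = 2.7706 bits
H(B) = 2.7997 bits

The distribution closer to uniform has higher entropy.
Answer: B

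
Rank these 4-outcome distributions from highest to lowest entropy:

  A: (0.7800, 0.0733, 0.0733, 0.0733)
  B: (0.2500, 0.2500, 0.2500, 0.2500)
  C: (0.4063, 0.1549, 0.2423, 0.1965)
B > C > A

Key insight: Entropy is maximized by uniform distributions and minimized by concentrated distributions.

- Uniform distributions have maximum entropy log₂(4) = 2.0000 bits
- The more "peaked" or concentrated a distribution, the lower its entropy

Entropies:
  H(A) = 1.1089 bits
  H(B) = 2.0000 bits
  H(C) = 1.9015 bits

Ranking: B > C > A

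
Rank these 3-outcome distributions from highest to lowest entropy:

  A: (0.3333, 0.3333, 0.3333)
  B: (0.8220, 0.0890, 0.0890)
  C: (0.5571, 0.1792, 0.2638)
A > C > B

Key insight: Entropy is maximized by uniform distributions and minimized by concentrated distributions.

- Uniform distributions have maximum entropy log₂(3) = 1.5850 bits
- The more "peaked" or concentrated a distribution, the lower its entropy

Entropies:
  H(A) = 1.5850 bits
  H(B) = 0.8537 bits
  H(C) = 1.4218 bits

Ranking: A > C > B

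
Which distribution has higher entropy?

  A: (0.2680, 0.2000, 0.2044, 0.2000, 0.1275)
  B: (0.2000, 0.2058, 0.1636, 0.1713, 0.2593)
B

Both distributions are close to uniform, making this a harder comparison.

H(A) = 2.2850 bits
H(B) = 2.3020 bits

The distribution closer to uniform has higher entropy.
Answer: B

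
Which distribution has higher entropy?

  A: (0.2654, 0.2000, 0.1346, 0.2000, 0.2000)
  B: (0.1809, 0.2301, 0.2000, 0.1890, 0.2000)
B

Both distributions are close to uniform, making this a harder comparison.

H(A) = 2.2905 bits
H(B) = 2.3170 bits

The distribution closer to uniform has higher entropy.
Answer: B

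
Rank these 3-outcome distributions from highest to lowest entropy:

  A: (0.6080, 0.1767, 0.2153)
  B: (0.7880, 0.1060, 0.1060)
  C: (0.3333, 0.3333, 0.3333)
C > A > B

Key insight: Entropy is maximized by uniform distributions and minimized by concentrated distributions.

- Uniform distributions have maximum entropy log₂(3) = 1.5850 bits
- The more "peaked" or concentrated a distribution, the lower its entropy

Entropies:
  H(A) = 1.3553 bits
  H(B) = 0.9573 bits
  H(C) = 1.5850 bits

Ranking: C > A > B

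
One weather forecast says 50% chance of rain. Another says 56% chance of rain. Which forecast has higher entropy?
50% forecast

Treat each forecast as a Bernoulli distribution. Binary entropy is maximized at p=0.5 and falls off symmetrically toward 0 or 1. The 50% forecast is closer to 50%, so it is more uncertain. H(50%) ≈ 1.000 bits, H(56%) ≈ 0.990 bits.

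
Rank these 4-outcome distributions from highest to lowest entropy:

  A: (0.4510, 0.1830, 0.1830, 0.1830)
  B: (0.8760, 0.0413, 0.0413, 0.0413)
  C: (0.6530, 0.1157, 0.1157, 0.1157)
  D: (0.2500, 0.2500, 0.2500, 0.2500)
D > A > C > B

Key insight: Entropy is maximized by uniform distributions and minimized by concentrated distributions.

Entropies:
  H(A) = 1.8632 bits
  H(B) = 0.7373 bits
  H(C) = 1.4813 bits
  H(D) = 2.0000 bits

Ranking: D > A > C > B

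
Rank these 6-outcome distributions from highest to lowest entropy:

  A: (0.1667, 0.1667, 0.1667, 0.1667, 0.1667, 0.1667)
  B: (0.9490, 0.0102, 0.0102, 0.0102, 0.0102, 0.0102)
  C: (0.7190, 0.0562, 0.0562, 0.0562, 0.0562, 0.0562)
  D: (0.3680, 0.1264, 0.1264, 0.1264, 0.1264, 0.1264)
A > D > C > B

Key insight: Entropy is maximized by uniform distributions and minimized by concentrated distributions.

Entropies:
  H(A) = 2.5850 bits
  H(B) = 0.4090 bits
  H(C) = 1.5093 bits
  H(D) = 2.4166 bits

Ranking: A > D > C > B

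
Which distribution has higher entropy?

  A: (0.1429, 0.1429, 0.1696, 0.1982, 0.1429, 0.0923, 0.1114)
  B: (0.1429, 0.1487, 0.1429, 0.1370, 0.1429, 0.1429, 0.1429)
B

Both distributions are close to uniform, making this a harder comparison.

H(A) = 2.7700 bits
H(B) = 2.8070 bits

The distribution closer to uniform has higher entropy.
Answer: B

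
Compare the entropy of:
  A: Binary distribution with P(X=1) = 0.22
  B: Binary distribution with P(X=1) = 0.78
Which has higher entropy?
Equal

For binary distributions, entropy is maximized at p=0.5 and decreases as p moves toward 0 or 1.

H(A) = H(0.22) = 0.7602 bits
H(B) = H(0.78) = 0.7602 bits

Both distributions are equally far from uniform (|0.22-0.5| = |0.78-0.5|), so they have the same entropy.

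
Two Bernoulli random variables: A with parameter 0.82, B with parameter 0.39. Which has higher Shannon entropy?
B

For binary distributions, entropy is maximized at p=0.5 and decreases as p moves toward 0 or 1.

H(A) = H(0.82) = 0.6801 bits
H(B) = H(0.39) = 0.9648 bits

Distribution B (p=0.39) is closer to uniform (p=0.5), so it has higher entropy.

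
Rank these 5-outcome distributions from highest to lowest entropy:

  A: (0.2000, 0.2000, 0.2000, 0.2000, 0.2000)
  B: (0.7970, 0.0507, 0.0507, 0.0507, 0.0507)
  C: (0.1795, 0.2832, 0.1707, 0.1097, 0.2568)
A > C > B

Key insight: Entropy is maximized by uniform distributions and minimized by concentrated distributions.

- Uniform distributions have maximum entropy log₂(5) = 2.3219 bits
- The more "peaked" or concentrated a distribution, the lower its entropy

Entropies:
  H(A) = 2.3219 bits
  H(B) = 1.1339 bits
  H(C) = 2.2492 bits

Ranking: A > C > B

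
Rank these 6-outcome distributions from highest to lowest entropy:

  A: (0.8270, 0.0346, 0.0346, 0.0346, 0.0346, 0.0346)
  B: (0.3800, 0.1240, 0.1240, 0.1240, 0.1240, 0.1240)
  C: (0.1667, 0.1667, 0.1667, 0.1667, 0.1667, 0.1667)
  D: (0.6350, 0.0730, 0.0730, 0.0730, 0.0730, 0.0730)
C > B > D > A

Key insight: Entropy is maximized by uniform distributions and minimized by concentrated distributions.

Entropies:
  H(A) = 1.0662 bits
  H(B) = 2.3976 bits
  H(C) = 2.5850 bits
  H(D) = 1.7943 bits

Ranking: C > B > D > A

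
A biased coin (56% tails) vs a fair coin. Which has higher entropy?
Fair coin

The fair coin is uniform (p=0.5), maximizing binary entropy at 1 bit. The biased coin has H(0.56) ≈ 0.990 bits — its outcome is more predictable, so its entropy is lower.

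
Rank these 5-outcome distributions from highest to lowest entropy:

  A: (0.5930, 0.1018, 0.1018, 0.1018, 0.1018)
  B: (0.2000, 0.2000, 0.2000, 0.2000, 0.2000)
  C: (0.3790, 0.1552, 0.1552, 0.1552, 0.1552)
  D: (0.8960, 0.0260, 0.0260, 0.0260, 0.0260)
B > C > A > D

Key insight: Entropy is maximized by uniform distributions and minimized by concentrated distributions.

Entropies:
  H(A) = 1.7889 bits
  H(B) = 2.3219 bits
  H(C) = 2.1993 bits
  H(D) = 0.6895 bits

Ranking: B > C > A > D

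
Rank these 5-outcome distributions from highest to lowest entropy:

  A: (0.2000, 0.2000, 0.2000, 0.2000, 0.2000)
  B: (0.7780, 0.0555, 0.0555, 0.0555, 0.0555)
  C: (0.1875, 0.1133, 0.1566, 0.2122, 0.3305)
A > C > B

Key insight: Entropy is maximized by uniform distributions and minimized by concentrated distributions.

- Uniform distributions have maximum entropy log₂(5) = 2.3219 bits
- The more "peaked" or concentrated a distribution, the lower its entropy

Entropies:
  H(A) = 2.3219 bits
  H(B) = 1.2078 bits
  H(C) = 2.2301 bits

Ranking: A > C > B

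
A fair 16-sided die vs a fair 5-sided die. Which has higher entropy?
16-sided die

Both are uniform distributions; for uniform over n outcomes, H = log₂(n). H(16-sided) = log₂(16) = 4.000 bits and H(5-sided) = log₂(5) = 2.322 bits. More outcomes in a uniform distribution means higher entropy.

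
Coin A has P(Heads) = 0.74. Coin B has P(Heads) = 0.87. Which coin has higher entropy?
A

For binary distributions, entropy is maximized at p=0.5 and decreases as p moves toward 0 or 1.

H(A) = H(0.74) = 0.8267 bits
H(B) = H(0.87) = 0.5574 bits

Distribution A (p=0.74) is closer to uniform (p=0.5), so it has higher entropy.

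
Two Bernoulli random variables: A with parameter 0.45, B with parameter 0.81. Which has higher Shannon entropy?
A

For binary distributions, entropy is maximized at p=0.5 and decreases as p moves toward 0 or 1.

H(A) = H(0.45) = 0.9928 bits
H(B) = H(0.81) = 0.7015 bits

Distribution A (p=0.45) is closer to uniform (p=0.5), so it has higher entropy.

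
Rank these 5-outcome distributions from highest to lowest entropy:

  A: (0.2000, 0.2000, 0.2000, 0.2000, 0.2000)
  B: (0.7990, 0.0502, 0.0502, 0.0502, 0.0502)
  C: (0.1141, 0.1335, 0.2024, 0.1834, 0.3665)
A > C > B

Key insight: Entropy is maximized by uniform distributions and minimized by concentrated distributions.

- Uniform distributions have maximum entropy log₂(5) = 2.3219 bits
- The more "peaked" or concentrated a distribution, the lower its entropy

Entropies:
  H(A) = 2.3219 bits
  H(B) = 1.1259 bits
  H(C) = 2.1912 bits

Ranking: A > C > B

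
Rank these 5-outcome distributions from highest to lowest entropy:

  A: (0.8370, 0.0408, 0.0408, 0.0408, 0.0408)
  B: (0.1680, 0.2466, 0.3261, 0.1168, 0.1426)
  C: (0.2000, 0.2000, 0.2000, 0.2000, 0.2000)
C > B > A

Key insight: Entropy is maximized by uniform distributions and minimized by concentrated distributions.

- Uniform distributions have maximum entropy log₂(5) = 2.3219 bits
- The more "peaked" or concentrated a distribution, the lower its entropy

Entropies:
  H(A) = 0.9674 bits
  H(B) = 2.2201 bits
  H(C) = 2.3219 bits

Ranking: C > B > A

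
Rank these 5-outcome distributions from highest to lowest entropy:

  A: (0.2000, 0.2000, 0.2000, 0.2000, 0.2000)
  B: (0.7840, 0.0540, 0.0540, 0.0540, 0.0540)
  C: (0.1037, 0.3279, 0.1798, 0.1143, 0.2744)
A > C > B

Key insight: Entropy is maximized by uniform distributions and minimized by concentrated distributions.

- Uniform distributions have maximum entropy log₂(5) = 2.3219 bits
- The more "peaked" or concentrated a distribution, the lower its entropy

Entropies:
  H(A) = 2.3219 bits
  H(B) = 1.1848 bits
  H(C) = 2.1812 bits

Ranking: A > C > B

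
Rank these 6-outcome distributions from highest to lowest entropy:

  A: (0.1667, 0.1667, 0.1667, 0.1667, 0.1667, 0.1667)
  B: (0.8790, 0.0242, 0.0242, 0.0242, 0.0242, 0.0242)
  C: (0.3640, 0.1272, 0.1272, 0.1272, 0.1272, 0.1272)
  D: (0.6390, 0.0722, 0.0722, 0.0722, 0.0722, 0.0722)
A > C > D > B

Key insight: Entropy is maximized by uniform distributions and minimized by concentrated distributions.

Entropies:
  H(A) = 2.5850 bits
  H(B) = 0.8132 bits
  H(C) = 2.4227 bits
  H(D) = 1.7817 bits

Ranking: A > C > D > B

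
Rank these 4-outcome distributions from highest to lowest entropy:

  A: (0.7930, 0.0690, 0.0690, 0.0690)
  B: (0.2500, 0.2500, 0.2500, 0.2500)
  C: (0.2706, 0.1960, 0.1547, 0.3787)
B > C > A

Key insight: Entropy is maximized by uniform distributions and minimized by concentrated distributions.

- Uniform distributions have maximum entropy log₂(4) = 2.0000 bits
- The more "peaked" or concentrated a distribution, the lower its entropy

Entropies:
  H(A) = 1.0638 bits
  H(B) = 2.0000 bits
  H(C) = 1.9181 bits

Ranking: B > C > A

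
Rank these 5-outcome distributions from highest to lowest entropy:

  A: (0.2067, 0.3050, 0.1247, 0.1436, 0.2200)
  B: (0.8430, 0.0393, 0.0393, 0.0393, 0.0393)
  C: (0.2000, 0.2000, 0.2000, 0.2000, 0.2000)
C > A > B

Key insight: Entropy is maximized by uniform distributions and minimized by concentrated distributions.

- Uniform distributions have maximum entropy log₂(5) = 2.3219 bits
- The more "peaked" or concentrated a distribution, the lower its entropy

Entropies:
  H(A) = 2.2498 bits
  H(B) = 0.9411 bits
  H(C) = 2.3219 bits

Ranking: C > A > B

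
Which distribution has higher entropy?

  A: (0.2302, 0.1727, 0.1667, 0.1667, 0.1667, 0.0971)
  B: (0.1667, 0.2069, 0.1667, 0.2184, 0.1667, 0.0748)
A

Both distributions are close to uniform, making this a harder comparison.

H(A) = 2.5446 bits
H(B) = 2.5218 bits

The distribution closer to uniform has higher entropy.
Answer: A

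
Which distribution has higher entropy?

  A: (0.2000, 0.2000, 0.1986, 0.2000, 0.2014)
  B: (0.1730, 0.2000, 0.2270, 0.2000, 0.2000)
A

Both distributions are close to uniform, making this a harder comparison.

H(A) = 2.3219 bits
H(B) = 2.3167 bits

The distribution closer to uniform has higher entropy.
Answer: A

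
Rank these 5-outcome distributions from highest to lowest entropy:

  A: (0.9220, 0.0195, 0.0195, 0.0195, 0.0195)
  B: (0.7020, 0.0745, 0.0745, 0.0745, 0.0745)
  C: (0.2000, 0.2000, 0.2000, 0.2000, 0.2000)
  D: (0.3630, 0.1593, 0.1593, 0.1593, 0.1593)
C > D > B > A

Key insight: Entropy is maximized by uniform distributions and minimized by concentrated distributions.

Entropies:
  H(A) = 0.5511 bits
  H(B) = 1.4748 bits
  H(C) = 2.3219 bits
  H(D) = 2.2191 bits

Ranking: C > D > B > A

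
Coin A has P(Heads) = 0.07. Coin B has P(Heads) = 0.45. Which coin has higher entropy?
B

For binary distributions, entropy is maximized at p=0.5 and decreases as p moves toward 0 or 1.

H(A) = H(0.07) = 0.3659 bits
H(B) = H(0.45) = 0.9928 bits

Distribution B (p=0.45) is closer to uniform (p=0.5), so it has higher entropy.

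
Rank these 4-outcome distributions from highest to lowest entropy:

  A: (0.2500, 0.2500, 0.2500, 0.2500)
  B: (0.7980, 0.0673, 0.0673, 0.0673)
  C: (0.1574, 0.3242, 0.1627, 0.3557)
A > C > B

Key insight: Entropy is maximized by uniform distributions and minimized by concentrated distributions.

- Uniform distributions have maximum entropy log₂(4) = 2.0000 bits
- The more "peaked" or concentrated a distribution, the lower its entropy

Entropies:
  H(A) = 2.0000 bits
  H(B) = 1.0461 bits
  H(C) = 1.9034 bits

Ranking: A > C > B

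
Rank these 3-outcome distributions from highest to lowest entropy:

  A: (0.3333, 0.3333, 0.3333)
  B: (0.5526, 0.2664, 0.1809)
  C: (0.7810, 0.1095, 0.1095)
A > B > C

Key insight: Entropy is maximized by uniform distributions and minimized by concentrated distributions.

- Uniform distributions have maximum entropy log₂(3) = 1.5850 bits
- The more "peaked" or concentrated a distribution, the lower its entropy

Entropies:
  H(A) = 1.5850 bits
  H(B) = 1.4275 bits
  H(C) = 0.9773 bits

Ranking: A > B > C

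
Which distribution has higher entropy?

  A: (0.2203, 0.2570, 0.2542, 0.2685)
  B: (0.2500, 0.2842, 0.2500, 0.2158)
A

Both distributions are close to uniform, making this a harder comparison.

H(A) = 1.9962 bits
H(B) = 1.9932 bits

The distribution closer to uniform has higher entropy.
Answer: A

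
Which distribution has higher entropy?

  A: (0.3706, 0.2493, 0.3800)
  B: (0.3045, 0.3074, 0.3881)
B

Both distributions are close to uniform, making this a harder comparison.

H(A) = 1.5608 bits
H(B) = 1.5755 bits

The distribution closer to uniform has higher entropy.
Answer: B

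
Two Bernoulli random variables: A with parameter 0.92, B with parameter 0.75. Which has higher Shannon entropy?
B

For binary distributions, entropy is maximized at p=0.5 and decreases as p moves toward 0 or 1.

H(A) = H(0.92) = 0.4022 bits
H(B) = H(0.75) = 0.8113 bits

Distribution B (p=0.75) is closer to uniform (p=0.5), so it has higher entropy.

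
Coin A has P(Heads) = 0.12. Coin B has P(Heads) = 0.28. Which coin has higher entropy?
B

For binary distributions, entropy is maximized at p=0.5 and decreases as p moves toward 0 or 1.

H(A) = H(0.12) = 0.5294 bits
H(B) = H(0.28) = 0.8555 bits

Distribution B (p=0.28) is closer to uniform (p=0.5), so it has higher entropy.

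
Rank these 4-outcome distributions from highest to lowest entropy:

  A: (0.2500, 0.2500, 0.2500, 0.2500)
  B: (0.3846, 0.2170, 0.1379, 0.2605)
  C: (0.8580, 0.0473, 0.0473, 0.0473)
A > B > C

Key insight: Entropy is maximized by uniform distributions and minimized by concentrated distributions.

- Uniform distributions have maximum entropy log₂(4) = 2.0000 bits
- The more "peaked" or concentrated a distribution, the lower its entropy

Entropies:
  H(A) = 2.0000 bits
  H(B) = 1.9082 bits
  H(C) = 0.8145 bits

Ranking: A > B > C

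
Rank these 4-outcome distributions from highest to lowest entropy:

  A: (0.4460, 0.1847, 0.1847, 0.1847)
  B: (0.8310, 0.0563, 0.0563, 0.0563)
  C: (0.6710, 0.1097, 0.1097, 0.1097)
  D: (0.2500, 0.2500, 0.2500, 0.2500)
D > A > C > B

Key insight: Entropy is maximized by uniform distributions and minimized by concentrated distributions.

Entropies:
  H(A) = 1.8696 bits
  H(B) = 0.9233 bits
  H(C) = 1.4354 bits
  H(D) = 2.0000 bits

Ranking: D > A > C > B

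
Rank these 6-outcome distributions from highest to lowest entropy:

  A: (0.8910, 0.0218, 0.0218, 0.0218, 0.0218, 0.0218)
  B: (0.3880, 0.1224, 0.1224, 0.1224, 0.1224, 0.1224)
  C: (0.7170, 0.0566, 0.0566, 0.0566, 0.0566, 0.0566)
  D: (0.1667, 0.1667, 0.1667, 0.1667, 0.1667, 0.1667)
D > B > C > A

Key insight: Entropy is maximized by uniform distributions and minimized by concentrated distributions.

Entropies:
  H(A) = 0.7500 bits
  H(B) = 2.3845 bits
  H(C) = 1.5166 bits
  H(D) = 2.5850 bits

Ranking: D > B > C > A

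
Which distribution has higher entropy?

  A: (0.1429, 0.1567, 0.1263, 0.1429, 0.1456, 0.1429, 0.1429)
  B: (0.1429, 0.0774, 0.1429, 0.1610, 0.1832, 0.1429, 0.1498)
A

Both distributions are close to uniform, making this a harder comparison.

H(A) = 2.8049 bits
H(B) = 2.7719 bits

The distribution closer to uniform has higher entropy.
Answer: A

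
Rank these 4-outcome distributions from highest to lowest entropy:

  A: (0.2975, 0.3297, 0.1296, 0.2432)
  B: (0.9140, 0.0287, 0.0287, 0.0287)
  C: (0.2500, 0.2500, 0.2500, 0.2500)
C > A > B

Key insight: Entropy is maximized by uniform distributions and minimized by concentrated distributions.

- Uniform distributions have maximum entropy log₂(4) = 2.0000 bits
- The more "peaked" or concentrated a distribution, the lower its entropy

Entropies:
  H(A) = 1.9262 bits
  H(B) = 0.5593 bits
  H(C) = 2.0000 bits

Ranking: C > A > B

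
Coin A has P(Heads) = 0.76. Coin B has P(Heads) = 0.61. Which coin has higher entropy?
B

For binary distributions, entropy is maximized at p=0.5 and decreases as p moves toward 0 or 1.

H(A) = H(0.76) = 0.7950 bits
H(B) = H(0.61) = 0.9648 bits

Distribution B (p=0.61) is closer to uniform (p=0.5), so it has higher entropy.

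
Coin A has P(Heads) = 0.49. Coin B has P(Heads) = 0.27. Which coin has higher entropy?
A

For binary distributions, entropy is maximized at p=0.5 and decreases as p moves toward 0 or 1.

H(A) = H(0.49) = 0.9997 bits
H(B) = H(0.27) = 0.8415 bits

Distribution A (p=0.49) is closer to uniform (p=0.5), so it has higher entropy.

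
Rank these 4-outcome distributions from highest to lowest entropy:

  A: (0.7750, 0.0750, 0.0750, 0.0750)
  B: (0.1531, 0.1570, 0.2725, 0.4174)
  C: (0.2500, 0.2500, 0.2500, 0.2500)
C > B > A

Key insight: Entropy is maximized by uniform distributions and minimized by concentrated distributions.

- Uniform distributions have maximum entropy log₂(4) = 2.0000 bits
- The more "peaked" or concentrated a distribution, the lower its entropy

Entropies:
  H(A) = 1.1258 bits
  H(B) = 1.8711 bits
  H(C) = 2.0000 bits

Ranking: C > B > A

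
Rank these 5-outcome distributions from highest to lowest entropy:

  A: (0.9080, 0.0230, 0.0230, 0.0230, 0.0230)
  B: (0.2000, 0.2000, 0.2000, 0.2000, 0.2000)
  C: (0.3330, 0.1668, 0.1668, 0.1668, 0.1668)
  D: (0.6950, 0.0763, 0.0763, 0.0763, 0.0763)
B > C > D > A

Key insight: Entropy is maximized by uniform distributions and minimized by concentrated distributions.

Entropies:
  H(A) = 0.6271 bits
  H(B) = 2.3219 bits
  H(C) = 2.2520 bits
  H(D) = 1.4973 bits

Ranking: B > C > D > A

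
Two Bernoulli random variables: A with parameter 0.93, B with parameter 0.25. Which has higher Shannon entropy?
B

For binary distributions, entropy is maximized at p=0.5 and decreases as p moves toward 0 or 1.

H(A) = H(0.93) = 0.3659 bits
H(B) = H(0.25) = 0.8113 bits

Distribution B (p=0.25) is closer to uniform (p=0.5), so it has higher entropy.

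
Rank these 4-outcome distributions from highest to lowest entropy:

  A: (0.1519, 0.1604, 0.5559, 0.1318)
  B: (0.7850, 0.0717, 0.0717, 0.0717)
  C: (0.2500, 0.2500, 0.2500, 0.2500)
C > A > B

Key insight: Entropy is maximized by uniform distributions and minimized by concentrated distributions.

- Uniform distributions have maximum entropy log₂(4) = 2.0000 bits
- The more "peaked" or concentrated a distribution, the lower its entropy

Entropies:
  H(A) = 1.6927 bits
  H(B) = 1.0917 bits
  H(C) = 2.0000 bits

Ranking: C > A > B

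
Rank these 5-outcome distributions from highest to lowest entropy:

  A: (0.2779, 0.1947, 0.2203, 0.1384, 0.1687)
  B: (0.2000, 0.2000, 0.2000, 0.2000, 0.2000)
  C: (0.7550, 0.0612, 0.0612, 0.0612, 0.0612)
B > A > C

Key insight: Entropy is maximized by uniform distributions and minimized by concentrated distributions.

- Uniform distributions have maximum entropy log₂(5) = 2.3219 bits
- The more "peaked" or concentrated a distribution, the lower its entropy

Entropies:
  H(A) = 2.2818 bits
  H(B) = 2.3219 bits
  H(C) = 1.2933 bits

Ranking: B > A > C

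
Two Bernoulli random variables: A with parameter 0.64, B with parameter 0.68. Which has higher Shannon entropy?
A

For binary distributions, entropy is maximized at p=0.5 and decreases as p moves toward 0 or 1.

H(A) = H(0.64) = 0.9427 bits
H(B) = H(0.68) = 0.9044 bits

Distribution A (p=0.64) is closer to uniform (p=0.5), so it has higher entropy.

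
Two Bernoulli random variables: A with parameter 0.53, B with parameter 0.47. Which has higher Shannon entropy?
Equal

For binary distributions, entropy is maximized at p=0.5 and decreases as p moves toward 0 or 1.

H(A) = H(0.53) = 0.9974 bits
H(B) = H(0.47) = 0.9974 bits

Both distributions are equally far from uniform (|0.53-0.5| = |0.47-0.5|), so they have the same entropy.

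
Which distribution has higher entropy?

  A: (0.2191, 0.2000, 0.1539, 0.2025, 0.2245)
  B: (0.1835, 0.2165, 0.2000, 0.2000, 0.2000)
B

Both distributions are close to uniform, making this a harder comparison.

H(A) = 2.3102 bits
H(B) = 2.3200 bits

The distribution closer to uniform has higher entropy.
Answer: B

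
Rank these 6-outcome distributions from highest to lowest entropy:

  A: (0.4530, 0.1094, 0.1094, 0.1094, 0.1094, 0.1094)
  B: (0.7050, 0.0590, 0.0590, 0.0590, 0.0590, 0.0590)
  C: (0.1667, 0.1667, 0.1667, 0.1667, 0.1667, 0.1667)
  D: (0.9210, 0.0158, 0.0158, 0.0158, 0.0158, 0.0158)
C > A > B > D

Key insight: Entropy is maximized by uniform distributions and minimized by concentrated distributions.

Entropies:
  H(A) = 2.2637 bits
  H(B) = 1.5601 bits
  H(C) = 2.5850 bits
  H(D) = 0.5821 bits

Ranking: C > A > B > D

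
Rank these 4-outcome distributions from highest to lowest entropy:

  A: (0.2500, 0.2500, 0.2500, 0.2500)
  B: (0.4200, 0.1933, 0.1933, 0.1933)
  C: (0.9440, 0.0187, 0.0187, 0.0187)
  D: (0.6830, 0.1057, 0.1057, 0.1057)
A > B > D > C

Key insight: Entropy is maximized by uniform distributions and minimized by concentrated distributions.

Entropies:
  H(A) = 2.0000 bits
  H(B) = 1.9007 bits
  H(C) = 0.4001 bits
  H(D) = 1.4035 bits

Ranking: A > B > D > C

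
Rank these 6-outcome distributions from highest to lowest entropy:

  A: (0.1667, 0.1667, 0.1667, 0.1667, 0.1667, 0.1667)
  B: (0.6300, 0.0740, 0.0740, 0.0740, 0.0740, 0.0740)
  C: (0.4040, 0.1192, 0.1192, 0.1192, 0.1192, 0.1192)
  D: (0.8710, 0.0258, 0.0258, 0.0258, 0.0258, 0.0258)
A > C > B > D

Key insight: Entropy is maximized by uniform distributions and minimized by concentrated distributions.

Entropies:
  H(A) = 2.5850 bits
  H(B) = 1.8098 bits
  H(C) = 2.3571 bits
  H(D) = 0.8542 bits

Ranking: A > C > B > D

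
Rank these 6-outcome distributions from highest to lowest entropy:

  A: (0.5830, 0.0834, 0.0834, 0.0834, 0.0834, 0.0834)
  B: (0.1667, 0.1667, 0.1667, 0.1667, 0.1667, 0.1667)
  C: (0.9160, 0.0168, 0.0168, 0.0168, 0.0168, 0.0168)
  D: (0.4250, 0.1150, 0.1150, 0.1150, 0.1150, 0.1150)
B > D > A > C

Key insight: Entropy is maximized by uniform distributions and minimized by concentrated distributions.

Entropies:
  H(A) = 1.9483 bits
  H(B) = 2.5850 bits
  H(C) = 0.6112 bits
  H(D) = 2.3188 bits

Ranking: B > D > A > C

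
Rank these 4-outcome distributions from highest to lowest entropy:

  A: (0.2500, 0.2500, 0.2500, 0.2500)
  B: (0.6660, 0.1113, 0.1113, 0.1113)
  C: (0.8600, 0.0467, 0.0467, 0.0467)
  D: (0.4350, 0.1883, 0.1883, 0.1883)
A > D > B > C

Key insight: Entropy is maximized by uniform distributions and minimized by concentrated distributions.

Entropies:
  H(A) = 2.0000 bits
  H(B) = 1.4483 bits
  H(C) = 0.8061 bits
  H(D) = 1.8833 bits

Ranking: A > D > B > C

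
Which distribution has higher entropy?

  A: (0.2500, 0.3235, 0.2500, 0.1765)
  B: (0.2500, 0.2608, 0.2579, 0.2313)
B

Both distributions are close to uniform, making this a harder comparison.

H(A) = 1.9684 bits
H(B) = 1.9985 bits

The distribution closer to uniform has higher entropy.
Answer: B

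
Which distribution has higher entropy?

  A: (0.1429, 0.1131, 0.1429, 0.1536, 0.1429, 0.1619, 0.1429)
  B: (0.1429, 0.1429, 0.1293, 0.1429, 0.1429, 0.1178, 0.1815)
A

Both distributions are close to uniform, making this a harder comparison.

H(A) = 2.8002 bits
H(B) = 2.7961 bits

The distribution closer to uniform has higher entropy.
Answer: A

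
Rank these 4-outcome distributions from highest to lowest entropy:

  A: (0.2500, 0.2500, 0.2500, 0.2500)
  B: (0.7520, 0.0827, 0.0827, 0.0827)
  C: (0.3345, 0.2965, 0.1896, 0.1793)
A > C > B

Key insight: Entropy is maximized by uniform distributions and minimized by concentrated distributions.

- Uniform distributions have maximum entropy log₂(4) = 2.0000 bits
- The more "peaked" or concentrated a distribution, the lower its entropy

Entropies:
  H(A) = 2.0000 bits
  H(B) = 1.2012 bits
  H(C) = 1.9480 bits

Ranking: A > C > B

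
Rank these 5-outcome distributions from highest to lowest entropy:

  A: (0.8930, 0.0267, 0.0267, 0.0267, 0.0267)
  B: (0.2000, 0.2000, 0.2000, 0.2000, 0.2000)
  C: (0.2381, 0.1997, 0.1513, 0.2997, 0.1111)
B > C > A

Key insight: Entropy is maximized by uniform distributions and minimized by concentrated distributions.

- Uniform distributions have maximum entropy log₂(5) = 2.3219 bits
- The more "peaked" or concentrated a distribution, the lower its entropy

Entropies:
  H(A) = 0.7048 bits
  H(B) = 2.3219 bits
  H(C) = 2.2426 bits

Ranking: B > C > A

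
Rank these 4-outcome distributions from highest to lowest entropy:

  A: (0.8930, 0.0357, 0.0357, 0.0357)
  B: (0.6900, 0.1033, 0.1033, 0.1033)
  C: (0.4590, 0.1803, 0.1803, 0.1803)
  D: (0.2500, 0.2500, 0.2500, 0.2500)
D > C > B > A

Key insight: Entropy is maximized by uniform distributions and minimized by concentrated distributions.

Entropies:
  H(A) = 0.6604 bits
  H(B) = 1.3845 bits
  H(C) = 1.8526 bits
  H(D) = 2.0000 bits

Ranking: D > C > B > A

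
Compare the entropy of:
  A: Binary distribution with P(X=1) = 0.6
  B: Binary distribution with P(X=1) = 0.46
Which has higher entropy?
B

For binary distributions, entropy is maximized at p=0.5 and decreases as p moves toward 0 or 1.

H(A) = H(0.6) = 0.9710 bits
H(B) = H(0.46) = 0.9954 bits

Distribution B (p=0.46) is closer to uniform (p=0.5), so it has higher entropy.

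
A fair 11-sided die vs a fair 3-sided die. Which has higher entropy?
11-sided die

Both are uniform distributions; for uniform over n outcomes, H = log₂(n). H(11-sided) = log₂(11) = 3.459 bits and H(3-sided) = log₂(3) = 1.585 bits. More outcomes in a uniform distribution means higher entropy.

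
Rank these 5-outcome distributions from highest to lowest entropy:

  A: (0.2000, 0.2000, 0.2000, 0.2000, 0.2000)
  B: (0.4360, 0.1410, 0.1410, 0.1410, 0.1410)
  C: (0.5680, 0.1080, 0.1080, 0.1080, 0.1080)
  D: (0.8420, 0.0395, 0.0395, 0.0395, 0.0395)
A > B > C > D

Key insight: Entropy is maximized by uniform distributions and minimized by concentrated distributions.

Entropies:
  H(A) = 2.3219 bits
  H(B) = 2.1161 bits
  H(C) = 1.8506 bits
  H(D) = 0.9455 bits

Ranking: A > B > C > D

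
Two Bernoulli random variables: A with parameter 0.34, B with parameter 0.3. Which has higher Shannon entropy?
A

For binary distributions, entropy is maximized at p=0.5 and decreases as p moves toward 0 or 1.

H(A) = H(0.34) = 0.9248 bits
H(B) = H(0.3) = 0.8813 bits

Distribution A (p=0.34) is closer to uniform (p=0.5), so it has higher entropy.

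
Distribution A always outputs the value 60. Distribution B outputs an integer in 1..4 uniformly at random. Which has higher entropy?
B

A is deterministic, so H(A) = 0. B is uniform over 4 outcomes, so H(B) = log₂(4) = 2.000 bits. Any distribution with genuine randomness has higher entropy than a deterministic one.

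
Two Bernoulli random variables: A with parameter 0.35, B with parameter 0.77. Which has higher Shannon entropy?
A

For binary distributions, entropy is maximized at p=0.5 and decreases as p moves toward 0 or 1.

H(A) = H(0.35) = 0.9341 bits
H(B) = H(0.77) = 0.7780 bits

Distribution A (p=0.35) is closer to uniform (p=0.5), so it has higher entropy.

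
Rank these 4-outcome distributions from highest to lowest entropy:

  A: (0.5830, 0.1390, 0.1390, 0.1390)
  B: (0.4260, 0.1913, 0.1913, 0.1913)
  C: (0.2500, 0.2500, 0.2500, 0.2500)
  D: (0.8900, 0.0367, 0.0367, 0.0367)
C > B > A > D

Key insight: Entropy is maximized by uniform distributions and minimized by concentrated distributions.

Entropies:
  H(A) = 1.6410 bits
  H(B) = 1.8939 bits
  H(C) = 2.0000 bits
  H(D) = 0.6743 bits

Ranking: C > B > A > D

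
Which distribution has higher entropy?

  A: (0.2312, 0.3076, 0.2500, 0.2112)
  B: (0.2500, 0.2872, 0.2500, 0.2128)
B

Both distributions are close to uniform, making this a harder comparison.

H(A) = 1.9855 bits
H(B) = 1.9920 bits

The distribution closer to uniform has higher entropy.
Answer: B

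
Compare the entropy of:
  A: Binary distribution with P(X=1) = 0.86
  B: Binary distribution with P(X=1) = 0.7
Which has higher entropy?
B

For binary distributions, entropy is maximized at p=0.5 and decreases as p moves toward 0 or 1.

H(A) = H(0.86) = 0.5842 bits
H(B) = H(0.7) = 0.8813 bits

Distribution B (p=0.7) is closer to uniform (p=0.5), so it has higher entropy.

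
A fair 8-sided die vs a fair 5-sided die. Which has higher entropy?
8-sided die

Both are uniform distributions; for uniform over n outcomes, H = log₂(n). H(8-sided) = log₂(8) = 3.000 bits and H(5-sided) = log₂(5) = 2.322 bits. More outcomes in a uniform distribution means higher entropy.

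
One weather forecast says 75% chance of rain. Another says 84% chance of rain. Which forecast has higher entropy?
75% forecast

Treat each forecast as a Bernoulli distribution. Binary entropy is maximized at p=0.5 and falls off symmetrically toward 0 or 1. The 75% forecast is closer to 50%, so it is more uncertain. H(75%) ≈ 0.811 bits, H(84%) ≈ 0.634 bits.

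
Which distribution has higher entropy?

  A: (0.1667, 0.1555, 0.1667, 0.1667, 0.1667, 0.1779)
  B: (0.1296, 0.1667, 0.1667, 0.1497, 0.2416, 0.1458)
A

Both distributions are close to uniform, making this a harder comparison.

H(A) = 2.5839 bits
H(B) = 2.5540 bits

The distribution closer to uniform has higher entropy.
Answer: A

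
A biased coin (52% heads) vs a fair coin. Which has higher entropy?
Fair coin

The fair coin is uniform (p=0.5), maximizing binary entropy at 1 bit. The biased coin has H(0.52) ≈ 0.999 bits — its outcome is more predictable, so its entropy is lower.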